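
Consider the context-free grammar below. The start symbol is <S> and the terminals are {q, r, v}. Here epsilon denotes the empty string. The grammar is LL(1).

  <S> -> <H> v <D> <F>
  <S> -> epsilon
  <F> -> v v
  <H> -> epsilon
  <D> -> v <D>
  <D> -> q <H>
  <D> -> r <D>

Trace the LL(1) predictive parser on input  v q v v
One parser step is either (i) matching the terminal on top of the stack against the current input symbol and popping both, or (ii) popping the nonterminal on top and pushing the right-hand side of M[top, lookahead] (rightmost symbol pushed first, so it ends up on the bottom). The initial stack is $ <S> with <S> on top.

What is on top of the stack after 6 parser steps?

<F>

     Stack            Input      Action
  1  $ <S>            v q v v $  expand <S> -> <H> v <D> <F>
  2  $ <F> <D> v <H>  v q v v $  expand <H> -> epsilon
  3  $ <F> <D> v      v q v v $  match v
  4  $ <F> <D>        q v v $    expand <D> -> q <H>
  5  $ <F> <H> q      q v v $    match q
  6  $ <F> <H>        v v $      expand <H> -> epsilon
Stack after step 6: $ <F> (top = <F>).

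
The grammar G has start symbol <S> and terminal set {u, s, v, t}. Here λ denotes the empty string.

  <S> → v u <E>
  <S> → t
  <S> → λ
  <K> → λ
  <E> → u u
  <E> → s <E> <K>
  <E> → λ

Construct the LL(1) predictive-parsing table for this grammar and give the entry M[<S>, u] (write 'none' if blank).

FIRST(<S>): from <S>→v u <E> we get {v}; from <S>→t we get {t}; from <S>→λ we get {λ}. So FIRST(<S>) = {λ, t, v}.
FIRST(<K>): from <K>→λ we get {λ}. So FIRST(<K>) = {λ}.
FIRST(<E>): from <E>→u u we get {u}; from <E>→s <E> <K> we get {s}; from <E>→λ we get {λ}. So FIRST(<E>) = {λ, s, u}.
FOLLOW(<S>) includes $ since <S> is the start symbol.
FOLLOW(<S>): <S> appears on no right-hand side. Thus FOLLOW(<S>) = {$}.
For <S> → v u <E>: FIRST(v u <E>) = {v}, so it goes in M[<S>, t] for t ∈ {v}.
For <S> → t: FIRST(t) = {t}, so it goes in M[<S>, t] for t ∈ {t}.
For <S> → λ: FIRST(λ) = {λ}, so it goes in M[<S>, t] for t ∈ {}; since λ ∈ FIRST, also for every t ∈ FOLLOW(<S>) = {$}.
None of these place a production in M[<S>, u].

none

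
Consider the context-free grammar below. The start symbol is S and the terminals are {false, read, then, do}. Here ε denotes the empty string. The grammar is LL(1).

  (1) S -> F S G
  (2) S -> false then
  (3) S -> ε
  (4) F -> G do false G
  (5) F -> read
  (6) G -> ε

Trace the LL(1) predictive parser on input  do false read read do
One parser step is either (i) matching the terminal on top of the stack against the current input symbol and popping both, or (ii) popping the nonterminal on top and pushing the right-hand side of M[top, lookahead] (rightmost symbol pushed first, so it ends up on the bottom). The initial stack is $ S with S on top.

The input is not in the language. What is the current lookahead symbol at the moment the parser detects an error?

      Stack                     Input                    Action
   1  $ S                       do false read read do $  expand S -> F S G
   2  $ G S F                   do false read read do $  expand F -> G do false G
   3  $ G S G false do G        do false read read do $  expand G -> ε
   4  $ G S G false do          do false read read do $  match do
   5  $ G S G false             false read read do $     match false
   6  $ G S G                   read read do $           expand G -> ε
   7  $ G S                     read read do $           expand S -> F S G
   8  $ G G S F                 read read do $           expand F -> read
   9  $ G G S read              read read do $           match read
  10  $ G G S                   read do $                expand S -> F S G
  11  $ G G G S F               read do $                expand F -> read
  12  $ G G G S read            read do $                match read
  13  $ G G G S                 do $                     expand S -> F S G
  14  $ G G G G S F             do $                     expand F -> G do false G
  15  $ G G G G S G false do G  do $                     expand G -> ε
  16  $ G G G G S G false do    do $                     match do
  17  $ G G G G S G false       $                        error: top is terminal false but lookahead is $

$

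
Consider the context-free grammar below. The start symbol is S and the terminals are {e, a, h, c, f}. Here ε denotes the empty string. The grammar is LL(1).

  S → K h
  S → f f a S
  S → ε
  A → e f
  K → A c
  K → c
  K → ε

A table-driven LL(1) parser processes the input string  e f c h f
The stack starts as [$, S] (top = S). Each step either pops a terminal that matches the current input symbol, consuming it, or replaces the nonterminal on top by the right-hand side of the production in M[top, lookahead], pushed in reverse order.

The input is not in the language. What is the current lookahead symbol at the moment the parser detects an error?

f

step 1: stack=$ S  input=e f c h f $  — expand S → K h
step 2: stack=$ h K  input=e f c h f $  — expand K → A c
step 3: stack=$ h c A  input=e f c h f $  — expand A → e f
step 4: stack=$ h c f e  input=e f c h f $  — match e
step 5: stack=$ h c f  input=f c h f $  — match f
step 6: stack=$ h c  input=c h f $  — match c
step 7: stack=$ h  input=h f $  — match h
step 8: stack=$  input=f $  — error: stack empty but input remains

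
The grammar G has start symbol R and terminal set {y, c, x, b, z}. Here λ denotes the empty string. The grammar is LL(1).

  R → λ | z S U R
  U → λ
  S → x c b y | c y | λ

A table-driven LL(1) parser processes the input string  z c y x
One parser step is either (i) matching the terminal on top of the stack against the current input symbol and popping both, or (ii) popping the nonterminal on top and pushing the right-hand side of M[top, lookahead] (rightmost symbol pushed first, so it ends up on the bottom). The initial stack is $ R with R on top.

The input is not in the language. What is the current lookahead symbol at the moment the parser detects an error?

step 1: stack=$ R  input=z c y x $  — expand R → z S U R
step 2: stack=$ R U S z  input=z c y x $  — match z
step 3: stack=$ R U S  input=c y x $  — expand S → c y
step 4: stack=$ R U y c  input=c y x $  — match c
step 5: stack=$ R U y  input=y x $  — match y
step 6: stack=$ R U  input=x $  — error: M[U, x] is empty

x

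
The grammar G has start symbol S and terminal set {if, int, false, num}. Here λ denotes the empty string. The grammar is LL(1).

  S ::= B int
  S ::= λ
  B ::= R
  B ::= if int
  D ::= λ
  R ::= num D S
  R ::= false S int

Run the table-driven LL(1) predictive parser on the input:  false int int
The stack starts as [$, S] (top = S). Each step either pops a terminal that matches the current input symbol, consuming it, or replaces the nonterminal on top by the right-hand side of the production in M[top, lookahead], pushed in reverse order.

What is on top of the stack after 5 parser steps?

step 1: stack=$ S  input=false int int $  — expand S ::= B int
step 2: stack=$ int B  input=false int int $  — expand B ::= R
step 3: stack=$ int R  input=false int int $  — expand R ::= false S int
step 4: stack=$ int int S false  input=false int int $  — match false
step 5: stack=$ int int S  input=int int $  — expand S ::= λ
Stack after step 5: $ int int (top = int).

int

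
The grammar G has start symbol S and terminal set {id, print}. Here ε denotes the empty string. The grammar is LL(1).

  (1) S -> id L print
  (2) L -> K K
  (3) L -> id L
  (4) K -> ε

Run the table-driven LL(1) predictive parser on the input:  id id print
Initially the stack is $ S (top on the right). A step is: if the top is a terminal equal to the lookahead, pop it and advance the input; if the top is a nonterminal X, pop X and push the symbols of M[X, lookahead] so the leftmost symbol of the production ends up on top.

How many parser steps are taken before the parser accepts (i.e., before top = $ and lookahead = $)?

8

step 1: stack=$ S  input=id id print $  — expand S -> id L print
step 2: stack=$ print L id  input=id id print $  — match id
step 3: stack=$ print L  input=id print $  — expand L -> id L
step 4: stack=$ print L id  input=id print $  — match id
step 5: stack=$ print L  input=print $  — expand L -> K K
step 6: stack=$ print K K  input=print $  — expand K -> ε
step 7: stack=$ print K  input=print $  — expand K -> ε
step 8: stack=$ print  input=print $  — match print
Accept reached after 8 steps.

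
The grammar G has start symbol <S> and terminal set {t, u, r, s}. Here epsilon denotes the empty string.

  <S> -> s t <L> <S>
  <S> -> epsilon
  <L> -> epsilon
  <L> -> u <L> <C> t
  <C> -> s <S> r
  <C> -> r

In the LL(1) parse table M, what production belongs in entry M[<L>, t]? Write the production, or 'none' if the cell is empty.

none

FIRST(<S>) = {epsilon, s}
FIRST(<L>) = {epsilon, u}
FIRST(<C>) = {r, s}
FOLLOW(<S>) includes $ since <S> is the start symbol.
FOLLOW(<S>): in <S>->s t <L> <S>, the suffix after <S> is empty (adds nothing new); in <C>->s <S> r, <S> is followed by r with FIRST {r}. Thus FOLLOW(<S>) = {$, r}.
FOLLOW(<L>): in <S>->s t <L> <S>, <L> is followed by <S> with FIRST {epsilon, s}; in <S>->s t <L> <S>, the suffix after <L> is nullable, so FOLLOW(<L>) ⊇ FOLLOW(<S>) = {$, r}; in <L>->u <L> <C> t, <L> is followed by <C> t with FIRST {r, s}. Thus FOLLOW(<L>) = {$, r, s}.
For <L> -> epsilon: FIRST(epsilon) = {epsilon}, so it goes in M[<L>, t] for t ∈ {}; since epsilon ∈ FIRST, also for every t ∈ FOLLOW(<L>) = {$, r, s}.
For <L> -> u <L> <C> t: FIRST(u <L> <C> t) = {u}, so it goes in M[<L>, t] for t ∈ {u}.
None of these place a production in M[<L>, t].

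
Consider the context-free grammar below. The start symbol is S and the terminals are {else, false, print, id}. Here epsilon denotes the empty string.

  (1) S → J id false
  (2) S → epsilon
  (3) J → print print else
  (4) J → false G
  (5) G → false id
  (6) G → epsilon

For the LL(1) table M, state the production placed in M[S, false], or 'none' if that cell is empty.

S → J id false

FIRST(J): from J→print print else we get {print}; from J→false G we get {false}. So FIRST(J) = {false, print}.
FIRST(G): from G→false id we get {false}; from G→epsilon we get {epsilon}. So FIRST(G) = {epsilon, false}.
FIRST(S): from S→J id false we get {false, print}; from S→epsilon we get {epsilon}. So FIRST(S) = {epsilon, false, print}.
FOLLOW(S) includes $ since S is the start symbol.
FOLLOW(S): S appears on no right-hand side. Thus FOLLOW(S) = {$}.
For S → J id false: FIRST(J id false) = {false, print}, so it goes in M[S, t] for t ∈ {false, print}.
For S → epsilon: FIRST(epsilon) = {epsilon}, so it goes in M[S, t] for t ∈ {}; since epsilon ∈ FIRST, also for every t ∈ FOLLOW(S) = {$}.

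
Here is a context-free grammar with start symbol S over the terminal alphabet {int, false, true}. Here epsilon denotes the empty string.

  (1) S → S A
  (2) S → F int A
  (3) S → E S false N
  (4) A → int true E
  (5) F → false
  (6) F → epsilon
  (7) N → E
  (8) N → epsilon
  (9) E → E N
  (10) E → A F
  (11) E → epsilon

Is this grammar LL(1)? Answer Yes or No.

FIRST(S) = {false, int}
FIRST(A) = {int}
FIRST(F) = {epsilon, false}
FIRST(N) = {epsilon, int}
FIRST(E) = {epsilon, int}
FOLLOW(S) = {$, false, int}
FOLLOW(A) = {$, false, int}
FOLLOW(F) = {$, false, int}
FOLLOW(N) = {$, false, int}
FOLLOW(E) = {$, false, int}
Cell M[E, $] receives both E → E N and E → epsilon — the grammar is not LL(1).

No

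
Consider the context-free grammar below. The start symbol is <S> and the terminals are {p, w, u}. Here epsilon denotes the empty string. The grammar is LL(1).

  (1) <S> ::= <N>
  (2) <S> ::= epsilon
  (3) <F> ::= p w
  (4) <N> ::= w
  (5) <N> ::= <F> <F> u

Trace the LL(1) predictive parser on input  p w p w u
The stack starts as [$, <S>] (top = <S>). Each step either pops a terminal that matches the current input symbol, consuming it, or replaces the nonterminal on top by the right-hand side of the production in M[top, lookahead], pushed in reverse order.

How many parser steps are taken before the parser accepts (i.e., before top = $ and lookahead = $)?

step 1: stack=$ <S>  input=p w p w u $  — expand <S> ::= <N>
step 2: stack=$ <N>  input=p w p w u $  — expand <N> ::= <F> <F> u
step 3: stack=$ u <F> <F>  input=p w p w u $  — expand <F> ::= p w
step 4: stack=$ u <F> w p  input=p w p w u $  — match p
step 5: stack=$ u <F> w  input=w p w u $  — match w
step 6: stack=$ u <F>  input=p w u $  — expand <F> ::= p w
step 7: stack=$ u w p  input=p w u $  — match p
step 8: stack=$ u w  input=w u $  — match w
step 9: stack=$ u  input=u $  — match u
Accept reached after 9 steps.

9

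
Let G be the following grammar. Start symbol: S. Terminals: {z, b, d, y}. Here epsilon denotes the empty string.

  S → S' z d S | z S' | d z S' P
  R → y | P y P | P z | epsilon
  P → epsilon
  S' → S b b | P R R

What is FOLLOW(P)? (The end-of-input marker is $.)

{$, b, y, z}

FIRST(P) = {epsilon}
FIRST(R) = {epsilon, y, z}  (via P y P, P z)
FIRST(S) = {d, y, z}  (via S' z d S)
FIRST(S') = {epsilon, d, y, z}  (via S b b, P R R)
FOLLOW(S) includes $ since S is the start symbol.
FOLLOW(S): in S→S' z d S, the suffix after S is empty (adds nothing new); in S'→S b b, S is followed by b b with FIRST {b}. Thus FOLLOW(S) = {$, b}.
FOLLOW(S'): in S→S' z d S, S' is followed by z d S with FIRST {z}; in S→z S', the suffix after S' is empty, so FOLLOW(S') ⊇ FOLLOW(S) = {$, b}; in S→d z S' P, S' is followed by P with FIRST {epsilon}; in S→d z S' P, the suffix after S' is nullable, so FOLLOW(S') ⊇ FOLLOW(S) = {$, b}. Thus FOLLOW(S') = {$, b, z}.
FOLLOW(R): in S'→P R R (occurrence 1), R is followed by R with FIRST {epsilon, y, z}; in S'→P R R (occurrence 1), the suffix after R is nullable, so FOLLOW(R) ⊇ FOLLOW(S') = {$, b, z}; in S'→P R R (occurrence 2), the suffix after R is empty, so FOLLOW(R) ⊇ FOLLOW(S') = {$, b, z}. Thus FOLLOW(R) = {$, b, y, z}.
FOLLOW(P): in S→d z S' P, the suffix after P is empty, so FOLLOW(P) ⊇ FOLLOW(S) = {$, b}; in R→P y P (occurrence 1), P is followed by y P with FIRST {y}; in R→P y P (occurrence 2), the suffix after P is empty, so FOLLOW(P) ⊇ FOLLOW(R) = {$, b, y, z}; in R→P z, P is followed by z with FIRST {z}; in S'→P R R, P is followed by R R with FIRST {epsilon, y, z}; in S'→P R R, the suffix after P is nullable, so FOLLOW(P) ⊇ FOLLOW(S') = {$, b, z}. Thus FOLLOW(P) = {$, b, y, z}.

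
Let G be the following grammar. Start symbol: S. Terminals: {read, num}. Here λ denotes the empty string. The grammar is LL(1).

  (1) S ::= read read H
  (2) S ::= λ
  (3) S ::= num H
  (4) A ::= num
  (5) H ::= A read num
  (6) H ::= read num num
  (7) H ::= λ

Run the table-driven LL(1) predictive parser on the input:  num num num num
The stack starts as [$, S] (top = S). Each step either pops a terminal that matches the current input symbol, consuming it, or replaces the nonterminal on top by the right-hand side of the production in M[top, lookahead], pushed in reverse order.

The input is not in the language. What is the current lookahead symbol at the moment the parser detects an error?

step 1: stack=$ S  input=num num num num $  — expand S ::= num H
step 2: stack=$ H num  input=num num num num $  — match num
step 3: stack=$ H  input=num num num $  — expand H ::= A read num
step 4: stack=$ num read A  input=num num num $  — expand A ::= num
step 5: stack=$ num read num  input=num num num $  — match num
step 6: stack=$ num read  input=num num $  — error: top is terminal read but lookahead is num

num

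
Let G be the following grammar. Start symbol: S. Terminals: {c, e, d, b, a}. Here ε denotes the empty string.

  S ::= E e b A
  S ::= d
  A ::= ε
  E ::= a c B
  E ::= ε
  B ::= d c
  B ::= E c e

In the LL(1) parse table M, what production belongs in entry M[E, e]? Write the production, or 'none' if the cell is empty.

FIRST(A) = {ε}
FIRST(E) = {ε, a}
FIRST(S) = {a, d, e}  (via E e b A)
FIRST(B) = {a, c, d}  (via E c e)
FOLLOW(S) includes $ since S is the start symbol.
FOLLOW(E): in S::=E e b A, E is followed by e b A with FIRST {e}; in B::=E c e, E is followed by c e with FIRST {c}. Thus FOLLOW(E) = {c, e}.
For E ::= a c B: FIRST(a c B) = {a}, so it goes in M[E, t] for t ∈ {a}.
For E ::= ε: FIRST(ε) = {ε}, so it goes in M[E, t] for t ∈ {}; since ε ∈ FIRST, also for every t ∈ FOLLOW(E) = {c, e}.

E ::= ε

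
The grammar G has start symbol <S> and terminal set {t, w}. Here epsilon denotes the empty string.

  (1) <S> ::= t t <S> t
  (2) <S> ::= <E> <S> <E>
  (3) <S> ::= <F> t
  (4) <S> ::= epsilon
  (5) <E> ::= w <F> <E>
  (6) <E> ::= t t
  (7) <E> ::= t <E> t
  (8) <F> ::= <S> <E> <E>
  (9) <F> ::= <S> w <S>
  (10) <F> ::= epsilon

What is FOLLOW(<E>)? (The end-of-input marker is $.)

{$, t, w}

FIRST(<E>) = {t, w}
FIRST(<S>) = {epsilon, t, w}  (via <E> <S> <E>, <F> t)
FIRST(<F>) = {epsilon, t, w}  (via <S> <E> <E>, <S> w <S>)
FOLLOW(<S>) includes $ since <S> is the start symbol.
FOLLOW(<F>): in <S>::=<F> t, <F> is followed by t with FIRST {t}; in <E>::=w <F> <E>, <F> is followed by <E> with FIRST {t, w}. Thus FOLLOW(<F>) = {t, w}.
FOLLOW(<S>): in <S>::=t t <S> t, <S> is followed by t with FIRST {t}; in <S>::=<E> <S> <E>, <S> is followed by <E> with FIRST {t, w}; in <F>::=<S> <E> <E>, <S> is followed by <E> <E> with FIRST {t, w}; in <F>::=<S> w <S> (occurrence 1), <S> is followed by w <S> with FIRST {w}; in <F>::=<S> w <S> (occurrence 2), the suffix after <S> is empty, so FOLLOW(<S>) ⊇ FOLLOW(<F>) = {t, w}. Thus FOLLOW(<S>) = {$, t, w}.
FOLLOW(<E>): in <S>::=<E> <S> <E> (occurrence 1), <E> is followed by <S> <E> with FIRST {t, w}; in <S>::=<E> <S> <E> (occurrence 2), the suffix after <E> is empty, so FOLLOW(<E>) ⊇ FOLLOW(<S>) = {$, t, w}; in <E>::=w <F> <E>, the suffix after <E> is empty (adds nothing new); in <E>::=t <E> t, <E> is followed by t with FIRST {t}; in <F>::=<S> <E> <E> (occurrence 1), <E> is followed by <E> with FIRST {t, w}; in <F>::=<S> <E> <E> (occurrence 2), the suffix after <E> is empty, so FOLLOW(<E>) ⊇ FOLLOW(<F>) = {t, w}. Thus FOLLOW(<E>) = {$, t, w}.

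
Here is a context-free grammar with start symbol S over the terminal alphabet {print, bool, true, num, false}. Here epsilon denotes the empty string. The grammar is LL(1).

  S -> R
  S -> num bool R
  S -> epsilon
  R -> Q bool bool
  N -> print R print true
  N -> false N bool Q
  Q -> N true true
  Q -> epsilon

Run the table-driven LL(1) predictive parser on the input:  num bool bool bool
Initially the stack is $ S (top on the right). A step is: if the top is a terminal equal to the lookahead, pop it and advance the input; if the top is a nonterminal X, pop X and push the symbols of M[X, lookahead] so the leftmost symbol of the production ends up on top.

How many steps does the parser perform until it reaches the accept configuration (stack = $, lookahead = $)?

7

step 1: stack=$ S  input=num bool bool bool $  — expand S -> num bool R
step 2: stack=$ R bool num  input=num bool bool bool $  — match num
step 3: stack=$ R bool  input=bool bool bool $  — match bool
step 4: stack=$ R  input=bool bool $  — expand R -> Q bool bool
step 5: stack=$ bool bool Q  input=bool bool $  — expand Q -> epsilon
step 6: stack=$ bool bool  input=bool bool $  — match bool
step 7: stack=$ bool  input=bool $  — match bool
Accept reached after 7 steps.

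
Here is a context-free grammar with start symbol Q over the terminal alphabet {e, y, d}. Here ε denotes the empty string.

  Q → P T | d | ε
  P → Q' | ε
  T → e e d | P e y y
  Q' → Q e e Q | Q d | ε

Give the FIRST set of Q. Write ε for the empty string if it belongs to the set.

FIRST(Q) = {ε, d, e}  (via P T)
FIRST(Q') = {ε, d, e}  (via Q e e Q, Q d)
FIRST(P) = {ε, d, e}  (via Q')
FIRST(T) = {d, e}  (via P e y y)

{ε, d, e}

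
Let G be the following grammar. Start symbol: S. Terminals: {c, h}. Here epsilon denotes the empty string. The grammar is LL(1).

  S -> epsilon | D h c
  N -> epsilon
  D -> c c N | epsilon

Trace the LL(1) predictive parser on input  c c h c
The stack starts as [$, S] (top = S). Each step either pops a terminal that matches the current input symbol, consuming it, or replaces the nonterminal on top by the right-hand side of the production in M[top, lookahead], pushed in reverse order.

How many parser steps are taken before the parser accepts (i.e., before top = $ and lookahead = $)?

     Stack        Input      Action
  1  $ S          c c h c $  expand S -> D h c
  2  $ c h D      c c h c $  expand D -> c c N
  3  $ c h N c c  c c h c $  match c
  4  $ c h N c    c h c $    match c
  5  $ c h N      h c $      expand N -> epsilon
  6  $ c h        h c $      match h
  7  $ c          c $        match c
Accept reached after 7 steps.

7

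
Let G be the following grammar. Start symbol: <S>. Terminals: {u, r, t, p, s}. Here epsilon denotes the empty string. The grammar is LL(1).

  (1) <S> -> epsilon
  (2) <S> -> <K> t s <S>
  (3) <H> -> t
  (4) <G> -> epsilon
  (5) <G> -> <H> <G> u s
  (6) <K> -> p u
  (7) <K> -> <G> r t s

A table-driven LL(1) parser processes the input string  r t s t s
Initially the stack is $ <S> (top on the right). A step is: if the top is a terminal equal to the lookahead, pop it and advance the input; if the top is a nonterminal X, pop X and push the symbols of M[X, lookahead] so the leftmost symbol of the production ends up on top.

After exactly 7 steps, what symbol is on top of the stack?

s

step 1: stack=$ <S>  input=r t s t s $  — expand <S> -> <K> t s <S>
step 2: stack=$ <S> s t <K>  input=r t s t s $  — expand <K> -> <G> r t s
step 3: stack=$ <S> s t s t r <G>  input=r t s t s $  — expand <G> -> epsilon
step 4: stack=$ <S> s t s t r  input=r t s t s $  — match r
step 5: stack=$ <S> s t s t  input=t s t s $  — match t
step 6: stack=$ <S> s t s  input=s t s $  — match s
step 7: stack=$ <S> s t  input=t s $  — match t
Stack after step 7: $ <S> s (top = s).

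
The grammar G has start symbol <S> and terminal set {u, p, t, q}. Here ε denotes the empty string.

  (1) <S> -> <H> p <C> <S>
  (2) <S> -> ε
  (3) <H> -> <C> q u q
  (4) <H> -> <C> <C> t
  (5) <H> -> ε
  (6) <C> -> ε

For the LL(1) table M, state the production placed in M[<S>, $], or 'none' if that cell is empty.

FIRST(<C>): from <C>->ε we get {ε}. So FIRST(<C>) = {ε}.
FIRST(<H>): from <H>-><C> q u q we get {q}; from <H>-><C> <C> t we get {t}; from <H>->ε we get {ε}. So FIRST(<H>) = {ε, q, t}.
FIRST(<S>): from <S>-><H> p <C> <S> we get {p, q, t}; from <S>->ε we get {ε}. So FIRST(<S>) = {ε, p, q, t}.
FOLLOW(<S>) includes $ since <S> is the start symbol.
FOLLOW(<S>): in <S>-><H> p <C> <S>, the suffix after <S> is empty (adds nothing new). Thus FOLLOW(<S>) = {$}.
For <S> -> <H> p <C> <S>: FIRST(<H> p <C> <S>) = {p, q, t}, so it goes in M[<S>, t] for t ∈ {p, q, t}.
For <S> -> ε: FIRST(ε) = {ε}, so it goes in M[<S>, t] for t ∈ {}; since ε ∈ FIRST, also for every t ∈ FOLLOW(<S>) = {$}.

<S> -> ε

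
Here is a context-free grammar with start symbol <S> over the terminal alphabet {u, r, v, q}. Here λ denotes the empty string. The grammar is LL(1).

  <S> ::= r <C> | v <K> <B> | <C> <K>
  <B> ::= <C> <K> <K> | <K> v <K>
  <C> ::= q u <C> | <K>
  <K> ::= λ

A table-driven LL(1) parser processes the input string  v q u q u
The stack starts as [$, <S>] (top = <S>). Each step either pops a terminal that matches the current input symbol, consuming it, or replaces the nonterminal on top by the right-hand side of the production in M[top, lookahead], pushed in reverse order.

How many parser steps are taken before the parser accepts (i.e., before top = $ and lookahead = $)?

14

step 1: stack=$ <S>  input=v q u q u $  — expand <S> ::= v <K> <B>
step 2: stack=$ <B> <K> v  input=v q u q u $  — match v
step 3: stack=$ <B> <K>  input=q u q u $  — expand <K> ::= λ
step 4: stack=$ <B>  input=q u q u $  — expand <B> ::= <C> <K> <K>
step 5: stack=$ <K> <K> <C>  input=q u q u $  — expand <C> ::= q u <C>
step 6: stack=$ <K> <K> <C> u q  input=q u q u $  — match q
step 7: stack=$ <K> <K> <C> u  input=u q u $  — match u
step 8: stack=$ <K> <K> <C>  input=q u $  — expand <C> ::= q u <C>
step 9: stack=$ <K> <K> <C> u q  input=q u $  — match q
step 10: stack=$ <K> <K> <C> u  input=u $  — match u
step 11: stack=$ <K> <K> <C>  input=$  — expand <C> ::= <K>
step 12: stack=$ <K> <K> <K>  input=$  — expand <K> ::= λ
step 13: stack=$ <K> <K>  input=$  — expand <K> ::= λ
step 14: stack=$ <K>  input=$  — expand <K> ::= λ
Accept reached after 14 steps.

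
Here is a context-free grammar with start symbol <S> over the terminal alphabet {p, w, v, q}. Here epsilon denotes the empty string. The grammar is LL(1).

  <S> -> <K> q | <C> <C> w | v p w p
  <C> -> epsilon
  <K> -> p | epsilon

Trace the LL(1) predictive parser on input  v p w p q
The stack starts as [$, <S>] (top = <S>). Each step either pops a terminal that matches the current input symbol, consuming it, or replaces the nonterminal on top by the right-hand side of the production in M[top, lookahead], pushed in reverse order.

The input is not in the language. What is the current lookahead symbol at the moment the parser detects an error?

step 1: stack=$ <S>  input=v p w p q $  — expand <S> -> v p w p
step 2: stack=$ p w p v  input=v p w p q $  — match v
step 3: stack=$ p w p  input=p w p q $  — match p
step 4: stack=$ p w  input=w p q $  — match w
step 5: stack=$ p  input=p q $  — match p
step 6: stack=$  input=q $  — error: stack empty but input remains

q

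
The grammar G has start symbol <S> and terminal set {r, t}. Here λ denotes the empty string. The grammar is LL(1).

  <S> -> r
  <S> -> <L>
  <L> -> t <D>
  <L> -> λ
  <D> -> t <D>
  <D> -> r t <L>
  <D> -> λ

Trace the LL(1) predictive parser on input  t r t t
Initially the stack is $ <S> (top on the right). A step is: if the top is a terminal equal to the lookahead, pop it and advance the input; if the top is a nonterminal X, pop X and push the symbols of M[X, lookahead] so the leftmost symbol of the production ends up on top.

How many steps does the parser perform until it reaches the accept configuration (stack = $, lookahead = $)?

     Stack      Input      Action
  1  $ <S>      t r t t $  expand <S> -> <L>
  2  $ <L>      t r t t $  expand <L> -> t <D>
  3  $ <D> t    t r t t $  match t
  4  $ <D>      r t t $    expand <D> -> r t <L>
  5  $ <L> t r  r t t $    match r
  6  $ <L> t    t t $      match t
  7  $ <L>      t $        expand <L> -> t <D>
  8  $ <D> t    t $        match t
  9  $ <D>      $          expand <D> -> λ
Accept reached after 9 steps.

9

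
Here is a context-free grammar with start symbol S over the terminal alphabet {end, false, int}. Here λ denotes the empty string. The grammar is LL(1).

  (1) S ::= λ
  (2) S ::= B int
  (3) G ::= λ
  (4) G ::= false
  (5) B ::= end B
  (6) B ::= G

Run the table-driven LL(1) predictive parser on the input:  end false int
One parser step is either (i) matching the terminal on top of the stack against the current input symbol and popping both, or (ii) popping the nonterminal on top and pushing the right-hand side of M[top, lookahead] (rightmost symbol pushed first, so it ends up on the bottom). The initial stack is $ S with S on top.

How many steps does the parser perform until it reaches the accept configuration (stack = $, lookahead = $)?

7

     Stack        Input            Action
  1  $ S          end false int $  expand S ::= B int
  2  $ int B      end false int $  expand B ::= end B
  3  $ int B end  end false int $  match end
  4  $ int B      false int $      expand B ::= G
  5  $ int G      false int $      expand G ::= false
  6  $ int false  false int $      match false
  7  $ int        int $            match int
Accept reached after 7 steps.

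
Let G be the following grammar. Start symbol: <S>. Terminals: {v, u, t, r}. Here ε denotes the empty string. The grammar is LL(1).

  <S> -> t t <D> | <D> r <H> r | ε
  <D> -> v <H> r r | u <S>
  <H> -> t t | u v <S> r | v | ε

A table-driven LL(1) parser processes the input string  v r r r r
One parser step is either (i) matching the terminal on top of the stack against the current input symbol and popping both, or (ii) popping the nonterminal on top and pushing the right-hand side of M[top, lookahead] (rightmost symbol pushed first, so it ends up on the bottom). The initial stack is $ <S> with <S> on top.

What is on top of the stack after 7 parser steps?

     Stack                Input        Action
  1  $ <S>                v r r r r $  expand <S> -> <D> r <H> r
  2  $ r <H> r <D>        v r r r r $  expand <D> -> v <H> r r
  3  $ r <H> r r r <H> v  v r r r r $  match v
  4  $ r <H> r r r <H>    r r r r $    expand <H> -> ε
  5  $ r <H> r r r        r r r r $    match r
  6  $ r <H> r r          r r r $      match r
  7  $ r <H> r            r r $        match r
Stack after step 7: $ r <H> (top = <H>).

<H>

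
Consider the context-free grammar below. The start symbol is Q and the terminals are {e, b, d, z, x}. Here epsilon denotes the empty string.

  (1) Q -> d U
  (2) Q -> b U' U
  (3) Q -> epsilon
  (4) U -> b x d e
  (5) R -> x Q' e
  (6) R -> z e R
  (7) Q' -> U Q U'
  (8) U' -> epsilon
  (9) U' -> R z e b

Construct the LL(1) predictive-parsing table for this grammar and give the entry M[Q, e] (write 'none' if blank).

Q -> epsilon

FIRST(Q): from Q->d U we get {d}; from Q->b U' U we get {b}; from Q->epsilon we get {epsilon}. So FIRST(Q) = {epsilon, b, d}.
FIRST(U): from U->b x d e we get {b}. So FIRST(U) = {b}.
FIRST(R): from R->x Q' e we get {x}; from R->z e R we get {z}. So FIRST(R) = {x, z}.
FIRST(Q'): from Q'->U Q U' we get {b}. So FIRST(Q') = {b}.
FIRST(U'): from U'->epsilon we get {epsilon}; from U'->R z e b we get {x, z}. So FIRST(U') = {epsilon, x, z}.
FOLLOW(Q) includes $ since Q is the start symbol.
FOLLOW(Q'): in R->x Q' e, Q' is followed by e with FIRST {e}. Thus FOLLOW(Q') = {e}.
FOLLOW(Q): in Q'->U Q U', Q is followed by U' with FIRST {epsilon, x, z}; in Q'->U Q U', the suffix after Q is nullable, so FOLLOW(Q) ⊇ FOLLOW(Q') = {e}. Thus FOLLOW(Q) = {$, e, x, z}.
For Q -> d U: FIRST(d U) = {d}, so it goes in M[Q, t] for t ∈ {d}.
For Q -> b U' U: FIRST(b U' U) = {b}, so it goes in M[Q, t] for t ∈ {b}.
For Q -> epsilon: FIRST(epsilon) = {epsilon}, so it goes in M[Q, t] for t ∈ {}; since epsilon ∈ FIRST, also for every t ∈ FOLLOW(Q) = {$, e, x, z}.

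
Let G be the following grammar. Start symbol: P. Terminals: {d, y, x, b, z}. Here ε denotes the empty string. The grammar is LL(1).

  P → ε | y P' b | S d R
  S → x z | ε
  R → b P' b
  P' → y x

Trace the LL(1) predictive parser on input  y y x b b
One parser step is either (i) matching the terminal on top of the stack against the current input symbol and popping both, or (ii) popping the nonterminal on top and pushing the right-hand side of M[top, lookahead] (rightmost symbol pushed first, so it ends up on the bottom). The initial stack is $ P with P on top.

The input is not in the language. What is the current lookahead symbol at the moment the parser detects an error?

     Stack     Input        Action
  1  $ P       y y x b b $  expand P → y P' b
  2  $ b P' y  y y x b b $  match y
  3  $ b P'    y x b b $    expand P' → y x
  4  $ b x y   y x b b $    match y
  5  $ b x     x b b $      match x
  6  $ b       b b $        match b
  7  $         b $          error: stack empty but input remains

b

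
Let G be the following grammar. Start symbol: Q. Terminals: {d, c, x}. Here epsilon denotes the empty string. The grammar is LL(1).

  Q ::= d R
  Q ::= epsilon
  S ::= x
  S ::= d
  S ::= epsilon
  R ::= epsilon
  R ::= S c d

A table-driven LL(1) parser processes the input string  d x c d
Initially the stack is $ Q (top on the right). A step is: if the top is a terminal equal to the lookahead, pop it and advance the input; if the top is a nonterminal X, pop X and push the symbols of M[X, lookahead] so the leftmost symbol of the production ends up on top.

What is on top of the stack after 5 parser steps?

step 1: stack=$ Q  input=d x c d $  — expand Q ::= d R
step 2: stack=$ R d  input=d x c d $  — match d
step 3: stack=$ R  input=x c d $  — expand R ::= S c d
step 4: stack=$ d c S  input=x c d $  — expand S ::= x
step 5: stack=$ d c x  input=x c d $  — match x
Stack after step 5: $ d c (top = c).

c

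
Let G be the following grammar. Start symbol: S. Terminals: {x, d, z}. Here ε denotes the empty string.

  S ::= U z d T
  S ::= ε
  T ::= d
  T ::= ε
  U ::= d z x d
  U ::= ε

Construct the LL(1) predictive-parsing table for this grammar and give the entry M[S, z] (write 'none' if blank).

FIRST(T): from T::=d we get {d}; from T::=ε we get {ε}. So FIRST(T) = {ε, d}.
FIRST(U): from U::=d z x d we get {d}; from U::=ε we get {ε}. So FIRST(U) = {ε, d}.
FIRST(S): from S::=U z d T we get {d, z}; from S::=ε we get {ε}. So FIRST(S) = {ε, d, z}.
FOLLOW(S) includes $ since S is the start symbol.
FOLLOW(S): S appears on no right-hand side. Thus FOLLOW(S) = {$}.
For S ::= U z d T: FIRST(U z d T) = {d, z}, so it goes in M[S, t] for t ∈ {d, z}.
For S ::= ε: FIRST(ε) = {ε}, so it goes in M[S, t] for t ∈ {}; since ε ∈ FIRST, also for every t ∈ FOLLOW(S) = {$}.

S ::= U z d T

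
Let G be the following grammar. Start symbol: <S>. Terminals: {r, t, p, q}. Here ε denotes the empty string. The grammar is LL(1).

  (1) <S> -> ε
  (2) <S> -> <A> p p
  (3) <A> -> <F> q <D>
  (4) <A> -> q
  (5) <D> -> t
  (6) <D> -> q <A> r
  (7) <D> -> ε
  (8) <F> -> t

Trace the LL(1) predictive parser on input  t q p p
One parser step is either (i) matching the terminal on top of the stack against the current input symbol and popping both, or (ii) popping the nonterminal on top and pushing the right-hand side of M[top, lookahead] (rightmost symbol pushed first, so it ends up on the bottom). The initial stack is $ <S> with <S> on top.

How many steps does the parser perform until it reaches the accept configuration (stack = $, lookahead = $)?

8

     Stack            Input      Action
  1  $ <S>            t q p p $  expand <S> -> <A> p p
  2  $ p p <A>        t q p p $  expand <A> -> <F> q <D>
  3  $ p p <D> q <F>  t q p p $  expand <F> -> t
  4  $ p p <D> q t    t q p p $  match t
  5  $ p p <D> q      q p p $    match q
  6  $ p p <D>        p p $      expand <D> -> ε
  7  $ p p            p p $      match p
  8  $ p              p $        match p
Accept reached after 8 steps.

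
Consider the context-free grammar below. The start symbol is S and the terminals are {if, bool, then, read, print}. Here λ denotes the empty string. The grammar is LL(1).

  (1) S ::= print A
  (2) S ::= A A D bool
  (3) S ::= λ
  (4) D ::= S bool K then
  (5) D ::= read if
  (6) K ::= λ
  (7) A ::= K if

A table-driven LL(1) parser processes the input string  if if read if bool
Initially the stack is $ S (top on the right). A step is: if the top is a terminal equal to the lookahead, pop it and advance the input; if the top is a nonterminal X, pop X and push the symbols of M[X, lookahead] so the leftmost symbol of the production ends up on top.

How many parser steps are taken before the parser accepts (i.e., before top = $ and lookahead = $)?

11

      Stack            Input                 Action
   1  $ S              if if read if bool $  expand S ::= A A D bool
   2  $ bool D A A     if if read if bool $  expand A ::= K if
   3  $ bool D A if K  if if read if bool $  expand K ::= λ
   4  $ bool D A if    if if read if bool $  match if
   5  $ bool D A       if read if bool $     expand A ::= K if
   6  $ bool D if K    if read if bool $     expand K ::= λ
   7  $ bool D if      if read if bool $     match if
   8  $ bool D         read if bool $        expand D ::= read if
   9  $ bool if read   read if bool $        match read
  10  $ bool if        if bool $             match if
  11  $ bool           bool $                match bool
Accept reached after 11 steps.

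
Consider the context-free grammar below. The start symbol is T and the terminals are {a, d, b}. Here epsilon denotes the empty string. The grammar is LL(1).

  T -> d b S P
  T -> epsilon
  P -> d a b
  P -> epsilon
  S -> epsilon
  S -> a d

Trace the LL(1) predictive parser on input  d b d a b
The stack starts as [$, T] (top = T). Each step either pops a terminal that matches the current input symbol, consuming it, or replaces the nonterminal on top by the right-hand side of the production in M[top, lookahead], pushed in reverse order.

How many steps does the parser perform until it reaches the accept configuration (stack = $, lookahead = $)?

step 1: stack=$ T  input=d b d a b $  — expand T -> d b S P
step 2: stack=$ P S b d  input=d b d a b $  — match d
step 3: stack=$ P S b  input=b d a b $  — match b
step 4: stack=$ P S  input=d a b $  — expand S -> epsilon
step 5: stack=$ P  input=d a b $  — expand P -> d a b
step 6: stack=$ b a d  input=d a b $  — match d
step 7: stack=$ b a  input=a b $  — match a
step 8: stack=$ b  input=b $  — match b
Accept reached after 8 steps.

8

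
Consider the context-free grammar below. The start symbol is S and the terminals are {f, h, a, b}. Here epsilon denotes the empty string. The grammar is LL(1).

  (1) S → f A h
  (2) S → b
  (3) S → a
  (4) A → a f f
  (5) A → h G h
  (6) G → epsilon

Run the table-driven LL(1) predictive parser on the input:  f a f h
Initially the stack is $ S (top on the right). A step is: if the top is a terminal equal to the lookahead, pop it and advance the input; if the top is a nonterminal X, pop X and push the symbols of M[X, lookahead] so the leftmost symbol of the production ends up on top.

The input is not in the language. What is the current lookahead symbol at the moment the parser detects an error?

     Stack      Input      Action
  1  $ S        f a f h $  expand S → f A h
  2  $ h A f    f a f h $  match f
  3  $ h A      a f h $    expand A → a f f
  4  $ h f f a  a f h $    match a
  5  $ h f f    f h $      match f
  6  $ h f      h $        error: top is terminal f but lookahead is h

h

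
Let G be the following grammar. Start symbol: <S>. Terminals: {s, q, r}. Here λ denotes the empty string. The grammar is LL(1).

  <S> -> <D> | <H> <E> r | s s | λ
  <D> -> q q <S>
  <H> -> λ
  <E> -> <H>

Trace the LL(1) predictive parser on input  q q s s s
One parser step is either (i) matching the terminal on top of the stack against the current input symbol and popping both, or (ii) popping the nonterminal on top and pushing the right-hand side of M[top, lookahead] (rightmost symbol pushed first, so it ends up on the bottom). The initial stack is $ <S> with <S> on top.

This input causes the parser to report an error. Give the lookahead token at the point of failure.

step 1: stack=$ <S>  input=q q s s s $  — expand <S> -> <D>
step 2: stack=$ <D>  input=q q s s s $  — expand <D> -> q q <S>
step 3: stack=$ <S> q q  input=q q s s s $  — match q
step 4: stack=$ <S> q  input=q s s s $  — match q
step 5: stack=$ <S>  input=s s s $  — expand <S> -> s s
step 6: stack=$ s s  input=s s s $  — match s
step 7: stack=$ s  input=s s $  — match s
step 8: stack=$  input=s $  — error: stack empty but input remains

s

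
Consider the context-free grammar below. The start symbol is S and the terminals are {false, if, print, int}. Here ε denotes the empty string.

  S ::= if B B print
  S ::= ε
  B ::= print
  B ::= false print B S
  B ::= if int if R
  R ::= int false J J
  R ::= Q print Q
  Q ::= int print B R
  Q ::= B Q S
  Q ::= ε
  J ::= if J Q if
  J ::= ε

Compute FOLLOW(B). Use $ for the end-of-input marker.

{false, if, int, print}

FIRST(S) = {ε, if}
FIRST(B) = {false, if, print}
FIRST(J) = {ε, if}
FIRST(Q) = {ε, false, if, int, print}  (via B Q S)
FIRST(R) = {false, if, int, print}  (via Q print Q)
FOLLOW(S) includes $ since S is the start symbol.
FOLLOW(S): in B::=false print B S, the suffix after S is empty, so FOLLOW(S) ⊇ FOLLOW(B) = {false, if, int, print}; in Q::=B Q S, the suffix after S is empty, so FOLLOW(S) ⊇ FOLLOW(Q) = {false, if, int, print}. Thus FOLLOW(S) = {$, false, if, int, print}.
FOLLOW(B): in S::=if B B print (occurrence 1), B is followed by B print with FIRST {false, if, print}; in S::=if B B print (occurrence 2), B is followed by print with FIRST {print}; in B::=false print B S, B is followed by S with FIRST {ε, if}; in B::=false print B S, the suffix after B is nullable (adds nothing new); in Q::=int print B R, B is followed by R with FIRST {false, if, int, print}; in Q::=B Q S, B is followed by Q S with FIRST {ε, false, if, int, print}; in Q::=B Q S, the suffix after B is nullable, so FOLLOW(B) ⊇ FOLLOW(Q) = {false, if, int, print}. Thus FOLLOW(B) = {false, if, int, print}.
FOLLOW(R): in B::=if int if R, the suffix after R is empty, so FOLLOW(R) ⊇ FOLLOW(B) = {false, if, int, print}; in Q::=int print B R, the suffix after R is empty, so FOLLOW(R) ⊇ FOLLOW(Q) = {false, if, int, print}. Thus FOLLOW(R) = {false, if, int, print}.
FOLLOW(Q): in R::=Q print Q (occurrence 1), Q is followed by print Q with FIRST {print}; in R::=Q print Q (occurrence 2), the suffix after Q is empty, so FOLLOW(Q) ⊇ FOLLOW(R) = {false, if, int, print}; in Q::=B Q S, Q is followed by S with FIRST {ε, if}; in Q::=B Q S, the suffix after Q is nullable (adds nothing new); in J::=if J Q if, Q is followed by if with FIRST {if}. Thus FOLLOW(Q) = {false, if, int, print}.
FOLLOW(J): in R::=int false J J (occurrence 1), J is followed by J with FIRST {ε, if}; in R::=int false J J (occurrence 1), the suffix after J is nullable, so FOLLOW(J) ⊇ FOLLOW(R) = {false, if, int, print}; in R::=int false J J (occurrence 2), the suffix after J is empty, so FOLLOW(J) ⊇ FOLLOW(R) = {false, if, int, print}; in J::=if J Q if, J is followed by Q if with FIRST {false, if, int, print}. Thus FOLLOW(J) = {false, if, int, print}.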